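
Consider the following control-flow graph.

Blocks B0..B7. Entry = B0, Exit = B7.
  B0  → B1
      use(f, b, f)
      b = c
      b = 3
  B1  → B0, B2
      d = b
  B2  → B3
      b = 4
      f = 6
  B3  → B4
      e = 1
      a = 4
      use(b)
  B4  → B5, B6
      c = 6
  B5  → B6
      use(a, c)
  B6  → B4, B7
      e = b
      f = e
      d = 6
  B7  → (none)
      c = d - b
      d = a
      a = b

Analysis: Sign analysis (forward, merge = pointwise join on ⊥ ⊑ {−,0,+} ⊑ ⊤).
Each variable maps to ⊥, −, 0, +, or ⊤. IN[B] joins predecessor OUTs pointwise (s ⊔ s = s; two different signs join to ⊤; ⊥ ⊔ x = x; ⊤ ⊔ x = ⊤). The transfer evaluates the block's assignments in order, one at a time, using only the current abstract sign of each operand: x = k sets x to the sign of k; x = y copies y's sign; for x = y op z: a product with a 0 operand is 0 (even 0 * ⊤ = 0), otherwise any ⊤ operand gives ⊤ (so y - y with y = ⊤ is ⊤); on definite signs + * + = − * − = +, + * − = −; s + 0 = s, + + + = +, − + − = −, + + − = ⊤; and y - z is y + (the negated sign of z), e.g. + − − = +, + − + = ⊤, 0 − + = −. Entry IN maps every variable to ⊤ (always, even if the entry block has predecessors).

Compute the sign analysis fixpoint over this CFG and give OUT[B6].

Per-block solution:
  B0: | IN=(all ⊤) | OUT={b:+; rest ⊤}
  B1: | IN={b:+; rest ⊤} | OUT={b:+, d:+; rest ⊤}
  B2: | IN={b:+, d:+; rest ⊤} | OUT={b:+, d:+, f:+; rest ⊤}
  B3: | IN={b:+, d:+, f:+; rest ⊤} | OUT={a:+, b:+, d:+, e:+, f:+; rest ⊤}
  B4: | IN={a:+, b:+, d:+, e:+, f:+; rest ⊤} | OUT={a:+, b:+, c:+, d:+, e:+, f:+; rest ⊤}
  B5: | IN={a:+, b:+, c:+, d:+, e:+, f:+; rest ⊤} | OUT={a:+, b:+, c:+, d:+, e:+, f:+; rest ⊤}
  B6: | IN={a:+, b:+, c:+, d:+, e:+, f:+; rest ⊤} | OUT={a:+, b:+, c:+, d:+, e:+, f:+; rest ⊤}
  B7: | IN={a:+, b:+, c:+, d:+, e:+, f:+; rest ⊤} | OUT={a:+, b:+, d:+, e:+, f:+; rest ⊤}

Merge at B6: IN[B6] = OUT[B4] ⊔ OUT[B5] = {a: +, b: +, c: +, d: +, e: +, f: +}
Applying B6's transfer function to that IN value gives OUT[B6] (row B6 above).

Answer: {a: +, b: +, c: +, d: +, e: +, f: +}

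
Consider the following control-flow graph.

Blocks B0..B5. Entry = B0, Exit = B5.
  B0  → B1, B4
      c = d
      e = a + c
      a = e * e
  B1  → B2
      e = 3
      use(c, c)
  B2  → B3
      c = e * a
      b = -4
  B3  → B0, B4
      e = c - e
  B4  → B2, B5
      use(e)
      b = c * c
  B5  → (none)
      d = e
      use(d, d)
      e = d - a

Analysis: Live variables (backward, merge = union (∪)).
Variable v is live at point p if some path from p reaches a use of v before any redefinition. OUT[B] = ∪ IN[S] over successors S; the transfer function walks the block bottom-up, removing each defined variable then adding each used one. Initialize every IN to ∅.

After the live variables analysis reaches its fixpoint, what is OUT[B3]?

Answer: {a, c, d, e}

Trace:
Converged values:
  B0:  IN={a, d}  OUT={a, c, d, e}
  B1:  IN={a, c, d}  OUT={a, d, e}
  B2:  IN={a, d, e}  OUT={a, c, d, e}
  B3:  IN={a, c, d, e}  OUT={a, c, d, e}
  B4:  IN={a, c, d, e}  OUT={a, d, e}
  B5:  IN={a, e}  OUT={}

Merge at B3: OUT[B3] = IN[B0] ⊔ IN[B4] = {a, c, d, e}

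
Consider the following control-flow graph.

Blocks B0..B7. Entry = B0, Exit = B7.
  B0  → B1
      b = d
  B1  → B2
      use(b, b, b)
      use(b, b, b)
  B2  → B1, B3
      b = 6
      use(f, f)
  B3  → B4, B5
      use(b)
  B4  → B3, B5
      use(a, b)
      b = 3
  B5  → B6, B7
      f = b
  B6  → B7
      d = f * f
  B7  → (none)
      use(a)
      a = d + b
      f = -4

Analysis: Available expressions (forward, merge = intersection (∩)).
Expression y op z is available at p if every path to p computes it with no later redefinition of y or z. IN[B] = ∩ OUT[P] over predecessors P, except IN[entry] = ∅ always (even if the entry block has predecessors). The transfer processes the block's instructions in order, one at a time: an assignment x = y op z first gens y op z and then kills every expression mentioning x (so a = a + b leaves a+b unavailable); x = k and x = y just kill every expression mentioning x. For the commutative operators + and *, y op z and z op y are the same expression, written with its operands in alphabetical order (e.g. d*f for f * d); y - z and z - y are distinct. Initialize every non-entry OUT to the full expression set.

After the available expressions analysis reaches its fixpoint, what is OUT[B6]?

Answer: {f*f}

Trace:
Per-block solution:
  B0: | IN={} | OUT={}
  B1: | IN={} | OUT={}
  B2: | IN={} | OUT={}
  B3: | IN={} | OUT={}
  B4: | IN={} | OUT={}
  B5: | IN={} | OUT={}
  B6: | IN={} | OUT={f*f}
  B7: | IN={} | OUT={b+d}

Merge at B6: IN[B6] = OUT[B5] = {}
Applying B6's transfer function to that IN value gives OUT[B6] (row B6 above).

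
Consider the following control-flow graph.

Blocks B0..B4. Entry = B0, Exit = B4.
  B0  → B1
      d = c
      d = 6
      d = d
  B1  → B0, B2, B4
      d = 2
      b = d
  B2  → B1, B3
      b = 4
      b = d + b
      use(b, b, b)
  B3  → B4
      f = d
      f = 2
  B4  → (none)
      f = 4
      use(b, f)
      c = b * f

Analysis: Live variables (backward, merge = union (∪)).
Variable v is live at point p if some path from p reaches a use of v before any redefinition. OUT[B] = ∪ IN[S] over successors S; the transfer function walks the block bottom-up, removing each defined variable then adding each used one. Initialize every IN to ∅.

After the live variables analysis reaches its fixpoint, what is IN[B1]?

Answer: {c}

Working:
Converged values:
  B0: | IN={c} | OUT={c}
  B1: | IN={c} | OUT={b, c, d}
  B2: | IN={c, d} | OUT={b, c, d}
  B3: | IN={b, d} | OUT={b}
  B4: | IN={b} | OUT={}

Merge at B1: OUT[B1] = IN[B0] ⊔ IN[B2] ⊔ IN[B4] = {b, c, d}
Applying B1's transfer function to that OUT value gives IN[B1] (row B1 above).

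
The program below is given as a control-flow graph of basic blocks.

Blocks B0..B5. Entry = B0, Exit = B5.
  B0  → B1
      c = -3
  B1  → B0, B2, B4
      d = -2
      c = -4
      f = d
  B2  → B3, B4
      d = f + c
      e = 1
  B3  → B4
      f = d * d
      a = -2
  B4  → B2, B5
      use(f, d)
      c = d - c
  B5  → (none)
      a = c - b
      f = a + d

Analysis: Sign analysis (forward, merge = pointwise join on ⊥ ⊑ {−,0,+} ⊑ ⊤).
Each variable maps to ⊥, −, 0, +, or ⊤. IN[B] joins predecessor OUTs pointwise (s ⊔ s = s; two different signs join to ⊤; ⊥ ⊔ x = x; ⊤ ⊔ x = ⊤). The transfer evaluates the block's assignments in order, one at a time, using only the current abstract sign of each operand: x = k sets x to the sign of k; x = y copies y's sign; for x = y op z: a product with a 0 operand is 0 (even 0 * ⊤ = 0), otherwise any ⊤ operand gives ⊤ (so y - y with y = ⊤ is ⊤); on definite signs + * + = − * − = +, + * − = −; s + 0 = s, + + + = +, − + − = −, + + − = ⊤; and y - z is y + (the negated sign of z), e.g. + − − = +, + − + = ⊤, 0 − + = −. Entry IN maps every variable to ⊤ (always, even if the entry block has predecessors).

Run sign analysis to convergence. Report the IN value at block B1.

Converged values:
  B0:   IN=(all ⊤)   OUT={c:-; rest ⊤}
  B1:   IN={c:-; rest ⊤}   OUT={c:-, d:-, f:-; rest ⊤}
  B2:   IN=(all ⊤)   OUT={e:+; rest ⊤}
  B3:   IN={e:+; rest ⊤}   OUT={a:-, e:+; rest ⊤}
  B4:   IN=(all ⊤)   OUT=(all ⊤)
  B5:   IN=(all ⊤)   OUT=(all ⊤)

Merge at B1: IN[B1] = OUT[B0] = {a: ⊤, b: ⊤, c: -, d: ⊤, e: ⊤, f: ⊤}

Answer: {a: ⊤, b: ⊤, c: -, d: ⊤, e: ⊤, f: ⊤}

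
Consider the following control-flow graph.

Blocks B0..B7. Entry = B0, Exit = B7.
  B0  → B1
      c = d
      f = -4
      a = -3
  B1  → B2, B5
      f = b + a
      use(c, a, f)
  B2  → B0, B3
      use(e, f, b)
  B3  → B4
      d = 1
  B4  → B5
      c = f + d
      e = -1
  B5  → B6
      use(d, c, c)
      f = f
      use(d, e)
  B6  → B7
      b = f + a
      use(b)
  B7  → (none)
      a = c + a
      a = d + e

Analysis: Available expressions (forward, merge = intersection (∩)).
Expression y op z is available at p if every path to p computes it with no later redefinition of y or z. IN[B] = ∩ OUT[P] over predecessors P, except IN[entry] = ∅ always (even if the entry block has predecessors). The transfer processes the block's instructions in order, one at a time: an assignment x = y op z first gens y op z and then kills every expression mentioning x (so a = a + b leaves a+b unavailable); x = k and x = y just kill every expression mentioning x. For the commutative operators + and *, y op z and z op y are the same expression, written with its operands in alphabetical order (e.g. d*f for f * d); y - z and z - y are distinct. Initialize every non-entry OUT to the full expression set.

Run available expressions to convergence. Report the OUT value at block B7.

Answer: {d+e}

Working:
Per-block solution:
  B0:   IN={}   OUT={}
  B1:   IN={}   OUT={a+b}
  B2:   IN={a+b}   OUT={a+b}
  B3:   IN={a+b}   OUT={a+b}
  B4:   IN={a+b}   OUT={a+b, d+f}
  B5:   IN={a+b}   OUT={a+b}
  B6:   IN={a+b}   OUT={a+f}
  B7:   IN={a+f}   OUT={d+e}

Merge at B7: IN[B7] = OUT[B6] = {a+f}
Applying B7's transfer function to that IN value gives OUT[B7] (row B7 above).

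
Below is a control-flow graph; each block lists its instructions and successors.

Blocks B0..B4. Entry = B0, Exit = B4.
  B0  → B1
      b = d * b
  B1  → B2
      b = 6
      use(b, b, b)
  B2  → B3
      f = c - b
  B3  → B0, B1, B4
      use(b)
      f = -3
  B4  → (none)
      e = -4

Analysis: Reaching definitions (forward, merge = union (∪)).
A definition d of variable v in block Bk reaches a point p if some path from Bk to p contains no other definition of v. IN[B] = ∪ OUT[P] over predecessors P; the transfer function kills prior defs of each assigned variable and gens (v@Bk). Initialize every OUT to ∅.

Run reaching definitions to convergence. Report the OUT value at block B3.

Converged values:
  B0:  IN={b@B1, f@B3}  OUT={b@B0, f@B3}
  B1:  IN={b@B0, b@B1, f@B3}  OUT={b@B1, f@B3}
  B2:  IN={b@B1, f@B3}  OUT={b@B1, f@B2}
  B3:  IN={b@B1, f@B2}  OUT={b@B1, f@B3}
  B4:  IN={b@B1, f@B3}  OUT={b@B1, e@B4, f@B3}

Merge at B3: IN[B3] = OUT[B2] = {b@B1, f@B2}
Applying B3's transfer function to that IN value gives OUT[B3] (row B3 above).

Answer: {b@B1, f@B3}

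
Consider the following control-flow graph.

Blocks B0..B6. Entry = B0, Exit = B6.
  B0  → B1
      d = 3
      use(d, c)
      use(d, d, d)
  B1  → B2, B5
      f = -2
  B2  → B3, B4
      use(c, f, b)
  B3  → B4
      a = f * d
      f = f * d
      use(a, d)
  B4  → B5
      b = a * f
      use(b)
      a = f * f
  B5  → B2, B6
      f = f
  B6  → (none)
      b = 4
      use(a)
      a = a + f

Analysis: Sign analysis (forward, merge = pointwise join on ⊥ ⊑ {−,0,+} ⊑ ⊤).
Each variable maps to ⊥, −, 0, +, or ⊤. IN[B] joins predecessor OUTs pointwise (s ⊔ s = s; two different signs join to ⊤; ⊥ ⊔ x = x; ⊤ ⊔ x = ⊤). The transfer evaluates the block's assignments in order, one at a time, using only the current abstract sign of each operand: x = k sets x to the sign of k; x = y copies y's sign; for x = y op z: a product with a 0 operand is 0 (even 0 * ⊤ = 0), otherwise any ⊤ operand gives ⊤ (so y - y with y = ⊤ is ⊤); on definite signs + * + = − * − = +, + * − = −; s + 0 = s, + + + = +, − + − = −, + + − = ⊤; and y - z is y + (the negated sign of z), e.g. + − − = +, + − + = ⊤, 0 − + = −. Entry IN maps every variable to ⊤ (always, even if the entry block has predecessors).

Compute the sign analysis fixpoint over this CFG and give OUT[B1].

Converged values:
  B0:   IN=(all ⊤)   OUT={d:+; rest ⊤}
  B1:   IN={d:+; rest ⊤}   OUT={d:+, f:-; rest ⊤}
  B2:   IN={d:+, f:-; rest ⊤}   OUT={d:+, f:-; rest ⊤}
  B3:   IN={d:+, f:-; rest ⊤}   OUT={a:-, d:+, f:-; rest ⊤}
  B4:   IN={d:+, f:-; rest ⊤}   OUT={a:+, d:+, f:-; rest ⊤}
  B5:   IN={d:+, f:-; rest ⊤}   OUT={d:+, f:-; rest ⊤}
  B6:   IN={d:+, f:-; rest ⊤}   OUT={b:+, d:+, f:-; rest ⊤}

Merge at B1: IN[B1] = OUT[B0] = {a: ⊤, b: ⊤, c: ⊤, d: +, e: ⊤, f: ⊤}
Applying B1's transfer function to that IN value gives OUT[B1] (row B1 above).

Answer: {a: ⊤, b: ⊤, c: ⊤, d: +, e: ⊤, f: -}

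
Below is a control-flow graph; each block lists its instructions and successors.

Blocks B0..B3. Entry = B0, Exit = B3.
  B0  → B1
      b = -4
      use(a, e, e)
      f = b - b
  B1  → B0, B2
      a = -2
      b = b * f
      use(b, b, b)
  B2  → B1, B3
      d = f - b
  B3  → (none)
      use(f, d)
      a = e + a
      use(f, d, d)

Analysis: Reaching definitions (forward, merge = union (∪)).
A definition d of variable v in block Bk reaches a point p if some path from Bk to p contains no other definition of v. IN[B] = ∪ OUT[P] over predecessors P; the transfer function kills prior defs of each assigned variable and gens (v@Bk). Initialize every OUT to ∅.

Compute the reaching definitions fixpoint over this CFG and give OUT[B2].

Answer: {a@B1, b@B1, d@B2, f@B0}

Working:
Per-block solution:
  B0: | IN={a@B1, b@B1, d@B2, f@B0} | OUT={a@B1, b@B0, d@B2, f@B0}
  B1: | IN={a@B1, b@B0, b@B1, d@B2, f@B0} | OUT={a@B1, b@B1, d@B2, f@B0}
  B2: | IN={a@B1, b@B1, d@B2, f@B0} | OUT={a@B1, b@B1, d@B2, f@B0}
  B3: | IN={a@B1, b@B1, d@B2, f@B0} | OUT={a@B3, b@B1, d@B2, f@B0}

Merge at B2: IN[B2] = OUT[B1] = {a@B1, b@B1, d@B2, f@B0}
Applying B2's transfer function to that IN value gives OUT[B2] (row B2 above).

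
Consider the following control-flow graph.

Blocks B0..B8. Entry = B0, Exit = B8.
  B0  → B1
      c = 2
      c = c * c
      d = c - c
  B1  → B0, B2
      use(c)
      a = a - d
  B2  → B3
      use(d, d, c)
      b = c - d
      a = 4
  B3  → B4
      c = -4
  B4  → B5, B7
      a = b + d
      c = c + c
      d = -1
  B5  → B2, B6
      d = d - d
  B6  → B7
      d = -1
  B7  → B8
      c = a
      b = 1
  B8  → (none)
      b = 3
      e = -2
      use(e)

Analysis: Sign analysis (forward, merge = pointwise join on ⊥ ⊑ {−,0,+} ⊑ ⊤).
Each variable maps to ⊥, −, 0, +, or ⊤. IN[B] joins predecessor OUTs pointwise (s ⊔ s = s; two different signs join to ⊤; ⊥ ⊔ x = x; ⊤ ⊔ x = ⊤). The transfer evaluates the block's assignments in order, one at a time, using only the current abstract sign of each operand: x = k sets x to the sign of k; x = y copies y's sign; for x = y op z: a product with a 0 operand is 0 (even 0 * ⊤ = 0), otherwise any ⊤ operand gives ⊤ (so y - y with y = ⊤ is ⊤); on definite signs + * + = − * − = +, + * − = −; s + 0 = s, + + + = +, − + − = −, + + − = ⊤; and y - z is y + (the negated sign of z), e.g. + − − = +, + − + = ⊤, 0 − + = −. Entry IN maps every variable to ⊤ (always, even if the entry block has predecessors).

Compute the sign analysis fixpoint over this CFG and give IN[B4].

Answer: {a: +, b: ⊤, c: -, d: ⊤, e: ⊤, f: ⊤}

Working:
Per-block solution:
  B0:   IN=(all ⊤)   OUT={c:+; rest ⊤}
  B1:   IN={c:+; rest ⊤}   OUT={c:+; rest ⊤}
  B2:   IN=(all ⊤)   OUT={a:+; rest ⊤}
  B3:   IN={a:+; rest ⊤}   OUT={a:+, c:-; rest ⊤}
  B4:   IN={a:+, c:-; rest ⊤}   OUT={c:-, d:-; rest ⊤}
  B5:   IN={c:-, d:-; rest ⊤}   OUT={c:-; rest ⊤}
  B6:   IN={c:-; rest ⊤}   OUT={c:-, d:-; rest ⊤}
  B7:   IN={c:-, d:-; rest ⊤}   OUT={b:+, d:-; rest ⊤}
  B8:   IN={b:+, d:-; rest ⊤}   OUT={b:+, d:-, e:-; rest ⊤}

Merge at B4: IN[B4] = OUT[B3] = {a: +, b: ⊤, c: -, d: ⊤, e: ⊤, f: ⊤}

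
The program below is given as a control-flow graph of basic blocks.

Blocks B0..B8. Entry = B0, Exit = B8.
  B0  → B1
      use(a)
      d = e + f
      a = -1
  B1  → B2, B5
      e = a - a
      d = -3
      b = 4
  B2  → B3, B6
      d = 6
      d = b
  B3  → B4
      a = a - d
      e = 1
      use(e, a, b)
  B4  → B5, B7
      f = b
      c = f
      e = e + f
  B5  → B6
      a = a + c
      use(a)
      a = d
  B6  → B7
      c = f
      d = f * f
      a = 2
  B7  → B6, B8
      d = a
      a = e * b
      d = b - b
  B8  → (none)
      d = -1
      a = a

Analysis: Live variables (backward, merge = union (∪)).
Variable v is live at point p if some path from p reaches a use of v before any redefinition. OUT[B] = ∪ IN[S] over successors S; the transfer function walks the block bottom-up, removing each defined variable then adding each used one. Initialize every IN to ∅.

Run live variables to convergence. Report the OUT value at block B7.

Answer: {a, b, e, f}

Trace:
Fixpoint table:
  B0:   IN={a, c, e, f}   OUT={a, c, f}
  B1:   IN={a, c, f}   OUT={a, b, c, d, e, f}
  B2:   IN={a, b, e, f}   OUT={a, b, d, e, f}
  B3:   IN={a, b, d}   OUT={a, b, d, e}
  B4:   IN={a, b, d, e}   OUT={a, b, c, d, e, f}
  B5:   IN={a, b, c, d, e, f}   OUT={b, e, f}
  B6:   IN={b, e, f}   OUT={a, b, e, f}
  B7:   IN={a, b, e, f}   OUT={a, b, e, f}
  B8:   IN={a}   OUT={}

Merge at B7: OUT[B7] = IN[B6] ⊔ IN[B8] = {a, b, e, f}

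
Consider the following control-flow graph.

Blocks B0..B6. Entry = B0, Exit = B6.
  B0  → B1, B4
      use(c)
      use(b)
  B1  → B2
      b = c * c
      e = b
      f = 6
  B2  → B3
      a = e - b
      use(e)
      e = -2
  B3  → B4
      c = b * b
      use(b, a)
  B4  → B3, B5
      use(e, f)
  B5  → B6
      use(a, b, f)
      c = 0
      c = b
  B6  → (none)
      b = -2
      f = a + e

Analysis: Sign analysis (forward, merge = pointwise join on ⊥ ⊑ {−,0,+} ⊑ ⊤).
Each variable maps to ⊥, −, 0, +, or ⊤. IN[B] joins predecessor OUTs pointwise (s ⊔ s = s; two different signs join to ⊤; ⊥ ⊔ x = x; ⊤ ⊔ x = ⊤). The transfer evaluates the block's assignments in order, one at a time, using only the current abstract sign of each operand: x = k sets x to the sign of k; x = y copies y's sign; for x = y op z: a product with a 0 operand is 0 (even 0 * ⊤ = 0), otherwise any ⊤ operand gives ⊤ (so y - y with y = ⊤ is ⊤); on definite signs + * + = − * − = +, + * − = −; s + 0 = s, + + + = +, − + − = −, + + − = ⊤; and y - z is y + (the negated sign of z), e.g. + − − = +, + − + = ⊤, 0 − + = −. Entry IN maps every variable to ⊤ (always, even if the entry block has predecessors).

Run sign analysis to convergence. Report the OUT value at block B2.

Converged values:
  B0:  IN=(all ⊤)  OUT=(all ⊤)
  B1:  IN=(all ⊤)  OUT={f:+; rest ⊤}
  B2:  IN={f:+; rest ⊤}  OUT={e:-, f:+; rest ⊤}
  B3:  IN=(all ⊤)  OUT=(all ⊤)
  B4:  IN=(all ⊤)  OUT=(all ⊤)
  B5:  IN=(all ⊤)  OUT=(all ⊤)
  B6:  IN=(all ⊤)  OUT={b:-; rest ⊤}

Merge at B2: IN[B2] = OUT[B1] = {a: ⊤, b: ⊤, c: ⊤, d: ⊤, e: ⊤, f: +}
Applying B2's transfer function to that IN value gives OUT[B2] (row B2 above).

Answer: {a: ⊤, b: ⊤, c: ⊤, d: ⊤, e: -, f: +}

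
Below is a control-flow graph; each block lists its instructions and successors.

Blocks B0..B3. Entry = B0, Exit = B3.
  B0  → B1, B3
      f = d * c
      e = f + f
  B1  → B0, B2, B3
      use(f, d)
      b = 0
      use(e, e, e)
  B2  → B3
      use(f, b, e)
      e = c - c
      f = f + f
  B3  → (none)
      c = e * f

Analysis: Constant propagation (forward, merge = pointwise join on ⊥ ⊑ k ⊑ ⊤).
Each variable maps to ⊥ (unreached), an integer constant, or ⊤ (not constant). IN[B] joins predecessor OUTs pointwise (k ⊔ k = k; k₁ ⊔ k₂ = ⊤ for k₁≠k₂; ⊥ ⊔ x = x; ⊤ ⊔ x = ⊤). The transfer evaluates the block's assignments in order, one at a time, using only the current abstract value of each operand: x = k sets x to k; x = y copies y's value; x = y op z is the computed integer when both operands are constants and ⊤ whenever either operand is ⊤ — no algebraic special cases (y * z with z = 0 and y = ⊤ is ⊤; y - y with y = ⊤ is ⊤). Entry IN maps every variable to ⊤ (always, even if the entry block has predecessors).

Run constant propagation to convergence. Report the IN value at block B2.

Answer: {a: ⊤, b: 0, c: ⊤, d: ⊤, e: ⊤, f: ⊤}

Working:
Fixpoint table:
  B0:  IN=(all ⊤)  OUT=(all ⊤)
  B1:  IN=(all ⊤)  OUT={b:0; rest ⊤}
  B2:  IN={b:0; rest ⊤}  OUT={b:0; rest ⊤}
  B3:  IN=(all ⊤)  OUT=(all ⊤)

Merge at B2: IN[B2] = OUT[B1] = {a: ⊤, b: 0, c: ⊤, d: ⊤, e: ⊤, f: ⊤}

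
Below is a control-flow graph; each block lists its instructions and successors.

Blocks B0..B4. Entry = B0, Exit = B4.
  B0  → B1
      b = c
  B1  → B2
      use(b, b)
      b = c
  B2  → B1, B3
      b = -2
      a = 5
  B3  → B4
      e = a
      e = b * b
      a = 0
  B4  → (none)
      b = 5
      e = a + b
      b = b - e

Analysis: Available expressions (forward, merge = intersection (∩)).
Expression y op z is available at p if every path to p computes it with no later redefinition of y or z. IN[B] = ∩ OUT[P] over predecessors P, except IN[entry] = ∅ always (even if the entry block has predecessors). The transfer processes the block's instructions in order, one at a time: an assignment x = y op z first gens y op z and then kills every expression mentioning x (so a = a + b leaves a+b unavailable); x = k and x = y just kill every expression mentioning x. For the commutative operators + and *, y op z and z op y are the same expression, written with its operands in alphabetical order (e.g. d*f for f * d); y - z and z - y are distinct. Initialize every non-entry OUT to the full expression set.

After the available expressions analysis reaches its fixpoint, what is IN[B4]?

Answer: {b*b}

Derivation:
Fixpoint table:
  B0: | IN={} | OUT={}
  B1: | IN={} | OUT={}
  B2: | IN={} | OUT={}
  B3: | IN={} | OUT={b*b}
  B4: | IN={b*b} | OUT={}

Merge at B4: IN[B4] = OUT[B3] = {b*b}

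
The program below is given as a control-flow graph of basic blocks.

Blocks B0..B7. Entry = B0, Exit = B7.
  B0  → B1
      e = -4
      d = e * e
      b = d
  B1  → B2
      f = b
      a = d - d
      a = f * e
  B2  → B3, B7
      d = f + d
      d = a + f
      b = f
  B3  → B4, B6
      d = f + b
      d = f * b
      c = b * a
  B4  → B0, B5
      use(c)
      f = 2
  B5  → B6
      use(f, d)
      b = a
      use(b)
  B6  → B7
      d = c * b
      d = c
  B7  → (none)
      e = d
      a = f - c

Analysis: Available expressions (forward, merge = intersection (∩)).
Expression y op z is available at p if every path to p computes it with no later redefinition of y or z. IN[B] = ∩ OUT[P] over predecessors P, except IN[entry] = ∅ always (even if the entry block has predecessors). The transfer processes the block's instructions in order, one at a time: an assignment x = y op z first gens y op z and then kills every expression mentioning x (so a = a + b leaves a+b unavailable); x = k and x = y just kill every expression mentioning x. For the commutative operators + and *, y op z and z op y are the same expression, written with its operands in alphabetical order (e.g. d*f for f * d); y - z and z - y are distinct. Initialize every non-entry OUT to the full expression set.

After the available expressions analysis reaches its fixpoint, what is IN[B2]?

Per-block solution:
  B0: | IN={} | OUT={e*e}
  B1: | IN={e*e} | OUT={d-d, e*e, e*f}
  B2: | IN={d-d, e*e, e*f} | OUT={a+f, e*e, e*f}
  B3: | IN={a+f, e*e, e*f} | OUT={a*b, a+f, b*f, b+f, e*e, e*f}
  B4: | IN={a*b, a+f, b*f, b+f, e*e, e*f} | OUT={a*b, e*e}
  B5: | IN={a*b, e*e} | OUT={e*e}
  B6: | IN={e*e} | OUT={b*c, e*e}
  B7: | IN={e*e} | OUT={f-c}

Merge at B2: IN[B2] = OUT[B1] = {d-d, e*e, e*f}

Answer: {d-d, e*e, e*f}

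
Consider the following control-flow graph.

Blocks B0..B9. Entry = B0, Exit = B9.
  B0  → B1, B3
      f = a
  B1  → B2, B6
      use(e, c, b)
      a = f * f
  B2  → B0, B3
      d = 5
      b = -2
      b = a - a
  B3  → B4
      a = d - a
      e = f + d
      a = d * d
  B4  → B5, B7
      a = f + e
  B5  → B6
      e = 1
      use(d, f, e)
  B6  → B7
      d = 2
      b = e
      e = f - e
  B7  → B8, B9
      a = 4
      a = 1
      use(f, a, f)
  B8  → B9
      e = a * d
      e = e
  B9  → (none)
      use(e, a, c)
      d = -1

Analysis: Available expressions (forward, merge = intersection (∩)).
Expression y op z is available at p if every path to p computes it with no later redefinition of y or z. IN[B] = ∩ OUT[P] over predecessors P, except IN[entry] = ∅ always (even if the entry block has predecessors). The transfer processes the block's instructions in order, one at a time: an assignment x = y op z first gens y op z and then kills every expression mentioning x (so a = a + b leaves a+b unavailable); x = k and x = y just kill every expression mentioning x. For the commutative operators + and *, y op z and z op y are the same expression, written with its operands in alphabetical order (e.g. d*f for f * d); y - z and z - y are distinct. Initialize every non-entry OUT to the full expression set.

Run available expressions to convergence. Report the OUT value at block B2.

Fixpoint table:
  B0: | IN={} | OUT={}
  B1: | IN={} | OUT={f*f}
  B2: | IN={f*f} | OUT={a-a, f*f}
  B3: | IN={} | OUT={d*d, d+f}
  B4: | IN={d*d, d+f} | OUT={d*d, d+f, e+f}
  B5: | IN={d*d, d+f, e+f} | OUT={d*d, d+f}
  B6: | IN={} | OUT={}
  B7: | IN={} | OUT={}
  B8: | IN={} | OUT={a*d}
  B9: | IN={} | OUT={}

Merge at B2: IN[B2] = OUT[B1] = {f*f}
Applying B2's transfer function to that IN value gives OUT[B2] (row B2 above).

Answer: {a-a, f*f}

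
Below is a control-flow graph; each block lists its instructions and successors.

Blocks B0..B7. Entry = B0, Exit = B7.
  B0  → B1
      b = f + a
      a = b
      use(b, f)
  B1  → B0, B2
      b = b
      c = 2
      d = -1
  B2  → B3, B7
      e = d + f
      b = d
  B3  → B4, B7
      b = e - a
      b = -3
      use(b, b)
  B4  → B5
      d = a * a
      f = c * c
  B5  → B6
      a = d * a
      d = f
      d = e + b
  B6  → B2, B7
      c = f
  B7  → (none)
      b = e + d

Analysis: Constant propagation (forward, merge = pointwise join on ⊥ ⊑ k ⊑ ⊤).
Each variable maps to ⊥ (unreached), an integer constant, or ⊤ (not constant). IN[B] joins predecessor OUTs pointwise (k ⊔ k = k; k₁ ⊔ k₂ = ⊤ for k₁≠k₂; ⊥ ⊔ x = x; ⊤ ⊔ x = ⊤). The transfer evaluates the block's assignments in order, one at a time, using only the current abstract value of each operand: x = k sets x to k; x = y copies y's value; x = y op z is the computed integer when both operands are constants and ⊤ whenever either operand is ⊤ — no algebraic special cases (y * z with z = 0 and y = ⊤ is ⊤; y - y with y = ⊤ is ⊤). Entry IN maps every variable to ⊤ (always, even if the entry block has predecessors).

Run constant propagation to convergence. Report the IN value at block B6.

Converged values:
  B0:  IN=(all ⊤)  OUT=(all ⊤)
  B1:  IN=(all ⊤)  OUT={c:2, d:-1; rest ⊤}
  B2:  IN=(all ⊤)  OUT=(all ⊤)
  B3:  IN=(all ⊤)  OUT={b:-3; rest ⊤}
  B4:  IN={b:-3; rest ⊤}  OUT={b:-3; rest ⊤}
  B5:  IN={b:-3; rest ⊤}  OUT={b:-3; rest ⊤}
  B6:  IN={b:-3; rest ⊤}  OUT={b:-3; rest ⊤}
  B7:  IN=(all ⊤)  OUT=(all ⊤)

Merge at B6: IN[B6] = OUT[B5] = {a: ⊤, b: -3, c: ⊤, d: ⊤, e: ⊤, f: ⊤}

Answer: {a: ⊤, b: -3, c: ⊤, d: ⊤, e: ⊤, f: ⊤}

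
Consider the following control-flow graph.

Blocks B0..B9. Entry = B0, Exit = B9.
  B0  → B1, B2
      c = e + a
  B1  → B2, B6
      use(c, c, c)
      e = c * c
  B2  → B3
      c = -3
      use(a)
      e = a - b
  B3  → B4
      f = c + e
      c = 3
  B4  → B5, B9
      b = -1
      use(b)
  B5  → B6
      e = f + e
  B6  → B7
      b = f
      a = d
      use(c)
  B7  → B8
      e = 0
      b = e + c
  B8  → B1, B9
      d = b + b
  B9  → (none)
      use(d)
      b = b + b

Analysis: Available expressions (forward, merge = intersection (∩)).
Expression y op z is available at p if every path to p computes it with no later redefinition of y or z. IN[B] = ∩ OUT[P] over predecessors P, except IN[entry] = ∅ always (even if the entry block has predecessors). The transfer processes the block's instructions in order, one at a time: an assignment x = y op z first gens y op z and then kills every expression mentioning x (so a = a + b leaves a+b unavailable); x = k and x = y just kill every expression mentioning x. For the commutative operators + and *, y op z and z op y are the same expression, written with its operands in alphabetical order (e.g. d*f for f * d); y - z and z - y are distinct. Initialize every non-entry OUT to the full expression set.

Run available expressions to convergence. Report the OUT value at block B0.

Answer: {a+e}

Trace:
Converged values:
  B0:   IN={}   OUT={a+e}
  B1:   IN={}   OUT={c*c}
  B2:   IN={}   OUT={a-b}
  B3:   IN={a-b}   OUT={a-b}
  B4:   IN={a-b}   OUT={}
  B5:   IN={}   OUT={}
  B6:   IN={}   OUT={}
  B7:   IN={}   OUT={c+e}
  B8:   IN={c+e}   OUT={b+b, c+e}
  B9:   IN={}   OUT={}

B0 is the boundary node: IN[B0] = {}
Applying B0's transfer function to that IN value gives OUT[B0] (row B0 above).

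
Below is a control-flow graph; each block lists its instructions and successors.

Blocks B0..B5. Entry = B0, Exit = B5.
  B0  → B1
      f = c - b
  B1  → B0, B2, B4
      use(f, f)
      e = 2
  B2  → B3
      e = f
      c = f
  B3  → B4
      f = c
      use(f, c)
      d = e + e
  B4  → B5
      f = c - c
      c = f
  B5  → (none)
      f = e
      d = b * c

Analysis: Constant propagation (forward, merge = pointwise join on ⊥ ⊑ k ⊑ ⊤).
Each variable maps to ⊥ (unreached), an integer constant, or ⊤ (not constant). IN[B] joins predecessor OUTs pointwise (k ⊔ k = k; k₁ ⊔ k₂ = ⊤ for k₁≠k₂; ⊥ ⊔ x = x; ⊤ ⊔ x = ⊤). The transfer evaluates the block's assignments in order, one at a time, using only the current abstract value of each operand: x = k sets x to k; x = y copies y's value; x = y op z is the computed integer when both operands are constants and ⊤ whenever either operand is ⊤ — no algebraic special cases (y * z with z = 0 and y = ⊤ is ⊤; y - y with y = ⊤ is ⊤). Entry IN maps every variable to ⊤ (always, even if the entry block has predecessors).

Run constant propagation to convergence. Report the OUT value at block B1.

Fixpoint table:
  B0: | IN=(all ⊤) | OUT=(all ⊤)
  B1: | IN=(all ⊤) | OUT={e:2; rest ⊤}
  B2: | IN={e:2; rest ⊤} | OUT=(all ⊤)
  B3: | IN=(all ⊤) | OUT=(all ⊤)
  B4: | IN=(all ⊤) | OUT=(all ⊤)
  B5: | IN=(all ⊤) | OUT=(all ⊤)

Merge at B1: IN[B1] = OUT[B0] = {a: ⊤, b: ⊤, c: ⊤, d: ⊤, e: ⊤, f: ⊤}
Applying B1's transfer function to that IN value gives OUT[B1] (row B1 above).

Answer: {a: ⊤, b: ⊤, c: ⊤, d: ⊤, e: 2, f: ⊤}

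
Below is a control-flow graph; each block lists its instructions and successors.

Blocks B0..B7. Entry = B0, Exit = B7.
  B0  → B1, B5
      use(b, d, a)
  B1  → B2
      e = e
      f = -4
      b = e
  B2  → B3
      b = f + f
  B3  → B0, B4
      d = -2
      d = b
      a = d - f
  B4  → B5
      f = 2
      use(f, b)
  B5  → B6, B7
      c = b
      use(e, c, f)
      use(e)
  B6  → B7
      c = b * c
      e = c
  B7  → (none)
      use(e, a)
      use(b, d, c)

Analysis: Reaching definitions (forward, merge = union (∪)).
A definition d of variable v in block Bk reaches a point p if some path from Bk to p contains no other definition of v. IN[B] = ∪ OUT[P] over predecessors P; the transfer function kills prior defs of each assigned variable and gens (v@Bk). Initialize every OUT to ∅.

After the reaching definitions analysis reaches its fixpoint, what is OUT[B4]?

Fixpoint table:
  B0:   IN={a@B3, b@B2, d@B3, e@B1, f@B1}   OUT={a@B3, b@B2, d@B3, e@B1, f@B1}
  B1:   IN={a@B3, b@B2, d@B3, e@B1, f@B1}   OUT={a@B3, b@B1, d@B3, e@B1, f@B1}
  B2:   IN={a@B3, b@B1, d@B3, e@B1, f@B1}   OUT={a@B3, b@B2, d@B3, e@B1, f@B1}
  B3:   IN={a@B3, b@B2, d@B3, e@B1, f@B1}   OUT={a@B3, b@B2, d@B3, e@B1, f@B1}
  B4:   IN={a@B3, b@B2, d@B3, e@B1, f@B1}   OUT={a@B3, b@B2, d@B3, e@B1, f@B4}
  B5:   IN={a@B3, b@B2, d@B3, e@B1, f@B1, f@B4}   OUT={a@B3, b@B2, c@B5, d@B3, e@B1, f@B1, f@B4}
  B6:   IN={a@B3, b@B2, c@B5, d@B3, e@B1, f@B1, f@B4}   OUT={a@B3, b@B2, c@B6, d@B3, e@B6, f@B1, f@B4}
  B7:   IN={a@B3, b@B2, c@B5, c@B6, d@B3, e@B1, e@B6, f@B1, f@B4}   OUT={a@B3, b@B2, c@B5, c@B6, d@B3, e@B1, e@B6, f@B1, f@B4}

Merge at B4: IN[B4] = OUT[B3] = {a@B3, b@B2, d@B3, e@B1, f@B1}
Applying B4's transfer function to that IN value gives OUT[B4] (row B4 above).

Answer: {a@B3, b@B2, d@B3, e@B1, f@B4}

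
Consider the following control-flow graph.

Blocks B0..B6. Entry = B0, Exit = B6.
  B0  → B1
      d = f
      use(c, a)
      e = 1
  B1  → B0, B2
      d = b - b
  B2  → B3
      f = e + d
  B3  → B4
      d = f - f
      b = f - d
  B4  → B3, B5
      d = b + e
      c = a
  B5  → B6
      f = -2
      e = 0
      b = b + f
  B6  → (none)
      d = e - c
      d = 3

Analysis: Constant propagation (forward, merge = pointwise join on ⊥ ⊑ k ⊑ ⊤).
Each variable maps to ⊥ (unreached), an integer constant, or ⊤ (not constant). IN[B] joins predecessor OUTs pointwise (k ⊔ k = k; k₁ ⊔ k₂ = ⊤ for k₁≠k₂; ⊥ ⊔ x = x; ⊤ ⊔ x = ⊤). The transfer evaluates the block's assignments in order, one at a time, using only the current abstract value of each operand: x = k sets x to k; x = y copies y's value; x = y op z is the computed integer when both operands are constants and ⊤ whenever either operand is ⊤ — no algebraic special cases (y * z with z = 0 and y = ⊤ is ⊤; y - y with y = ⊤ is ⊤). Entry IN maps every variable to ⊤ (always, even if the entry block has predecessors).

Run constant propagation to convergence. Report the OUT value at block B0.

Per-block solution:
  B0: | IN=(all ⊤) | OUT={e:1; rest ⊤}
  B1: | IN={e:1; rest ⊤} | OUT={e:1; rest ⊤}
  B2: | IN={e:1; rest ⊤} | OUT={e:1; rest ⊤}
  B3: | IN={e:1; rest ⊤} | OUT={e:1; rest ⊤}
  B4: | IN={e:1; rest ⊤} | OUT={e:1; rest ⊤}
  B5: | IN={e:1; rest ⊤} | OUT={e:0, f:-2; rest ⊤}
  B6: | IN={e:0, f:-2; rest ⊤} | OUT={d:3, e:0, f:-2; rest ⊤}

Merge at B0 (entry node, so the boundary value (all ⊤) is joined with the incoming edge(s)): IN[B0] = (all ⊤) ⊔ OUT[B1] = {a: ⊤, b: ⊤, c: ⊤, d: ⊤, e: ⊤, f: ⊤}
Applying B0's transfer function to that IN value gives OUT[B0] (row B0 above).

Answer: {a: ⊤, b: ⊤, c: ⊤, d: ⊤, e: 1, f: ⊤}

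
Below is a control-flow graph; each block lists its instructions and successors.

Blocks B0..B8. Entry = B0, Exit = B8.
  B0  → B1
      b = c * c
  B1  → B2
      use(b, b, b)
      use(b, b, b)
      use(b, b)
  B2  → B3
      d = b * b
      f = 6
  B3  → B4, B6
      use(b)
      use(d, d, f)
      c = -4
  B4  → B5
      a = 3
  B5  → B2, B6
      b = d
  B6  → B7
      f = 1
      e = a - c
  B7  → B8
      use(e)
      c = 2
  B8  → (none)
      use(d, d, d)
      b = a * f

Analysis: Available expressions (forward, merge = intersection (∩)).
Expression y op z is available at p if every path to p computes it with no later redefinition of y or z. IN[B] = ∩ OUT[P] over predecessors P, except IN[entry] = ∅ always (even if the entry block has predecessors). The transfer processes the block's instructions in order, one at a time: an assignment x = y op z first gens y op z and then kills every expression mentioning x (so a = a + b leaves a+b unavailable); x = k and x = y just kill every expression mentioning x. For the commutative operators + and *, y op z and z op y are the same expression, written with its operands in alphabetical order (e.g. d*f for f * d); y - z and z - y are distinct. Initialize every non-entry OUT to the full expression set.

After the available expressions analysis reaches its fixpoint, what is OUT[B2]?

Per-block solution:
  B0: | IN={} | OUT={c*c}
  B1: | IN={c*c} | OUT={c*c}
  B2: | IN={} | OUT={b*b}
  B3: | IN={b*b} | OUT={b*b}
  B4: | IN={b*b} | OUT={b*b}
  B5: | IN={b*b} | OUT={}
  B6: | IN={} | OUT={a-c}
  B7: | IN={a-c} | OUT={}
  B8: | IN={} | OUT={a*f}

Merge at B2: IN[B2] = OUT[B1] ∩ OUT[B5] = {}
Applying B2's transfer function to that IN value gives OUT[B2] (row B2 above).

Answer: {b*b}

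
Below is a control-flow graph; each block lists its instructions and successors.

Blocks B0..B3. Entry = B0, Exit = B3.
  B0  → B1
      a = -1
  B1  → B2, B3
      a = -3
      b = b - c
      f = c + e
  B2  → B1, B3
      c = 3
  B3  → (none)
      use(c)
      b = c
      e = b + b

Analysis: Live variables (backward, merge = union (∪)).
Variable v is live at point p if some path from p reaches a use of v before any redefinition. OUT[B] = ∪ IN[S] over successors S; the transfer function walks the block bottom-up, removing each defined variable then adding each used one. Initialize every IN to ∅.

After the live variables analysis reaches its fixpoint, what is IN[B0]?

Converged values:
  B0: | IN={b, c, e} | OUT={b, c, e}
  B1: | IN={b, c, e} | OUT={b, c, e}
  B2: | IN={b, e} | OUT={b, c, e}
  B3: | IN={c} | OUT={}

Merge at B0: OUT[B0] = IN[B1] = {b, c, e}
Applying B0's transfer function to that OUT value gives IN[B0] (row B0 above).

Answer: {b, c, e}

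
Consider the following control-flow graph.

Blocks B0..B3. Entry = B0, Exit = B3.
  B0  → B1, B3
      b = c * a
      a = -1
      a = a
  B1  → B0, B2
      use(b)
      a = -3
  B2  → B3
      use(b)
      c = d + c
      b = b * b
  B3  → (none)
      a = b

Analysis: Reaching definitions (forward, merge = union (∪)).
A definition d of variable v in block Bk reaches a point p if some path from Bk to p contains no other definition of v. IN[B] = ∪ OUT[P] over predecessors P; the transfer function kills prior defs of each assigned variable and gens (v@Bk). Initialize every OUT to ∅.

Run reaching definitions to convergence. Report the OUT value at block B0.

Answer: {a@B0, b@B0}

Derivation:
Converged values:
  B0: | IN={a@B1, b@B0} | OUT={a@B0, b@B0}
  B1: | IN={a@B0, b@B0} | OUT={a@B1, b@B0}
  B2: | IN={a@B1, b@B0} | OUT={a@B1, b@B2, c@B2}
  B3: | IN={a@B0, a@B1, b@B0, b@B2, c@B2} | OUT={a@B3, b@B0, b@B2, c@B2}

Merge at B0 (entry node, so the boundary value {} is joined with the incoming edge(s)): IN[B0] = {} ⊔ OUT[B1] = {a@B1, b@B0}
Applying B0's transfer function to that IN value gives OUT[B0] (row B0 above).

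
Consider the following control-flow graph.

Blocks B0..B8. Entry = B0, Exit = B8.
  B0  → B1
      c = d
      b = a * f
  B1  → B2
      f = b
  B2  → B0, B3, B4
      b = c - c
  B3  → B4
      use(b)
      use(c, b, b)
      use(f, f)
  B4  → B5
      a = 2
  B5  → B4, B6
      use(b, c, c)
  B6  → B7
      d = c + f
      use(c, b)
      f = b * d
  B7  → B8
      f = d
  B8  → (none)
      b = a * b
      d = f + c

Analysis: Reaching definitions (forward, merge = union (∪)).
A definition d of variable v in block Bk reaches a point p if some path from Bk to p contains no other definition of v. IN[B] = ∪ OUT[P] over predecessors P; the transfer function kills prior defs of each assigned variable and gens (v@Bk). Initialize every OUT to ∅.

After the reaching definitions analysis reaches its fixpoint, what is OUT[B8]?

Answer: {a@B4, b@B8, c@B0, d@B8, f@B7}

Derivation:
Per-block solution:
  B0:  IN={b@B2, c@B0, f@B1}  OUT={b@B0, c@B0, f@B1}
  B1:  IN={b@B0, c@B0, f@B1}  OUT={b@B0, c@B0, f@B1}
  B2:  IN={b@B0, c@B0, f@B1}  OUT={b@B2, c@B0, f@B1}
  B3:  IN={b@B2, c@B0, f@B1}  OUT={b@B2, c@B0, f@B1}
  B4:  IN={a@B4, b@B2, c@B0, f@B1}  OUT={a@B4, b@B2, c@B0, f@B1}
  B5:  IN={a@B4, b@B2, c@B0, f@B1}  OUT={a@B4, b@B2, c@B0, f@B1}
  B6:  IN={a@B4, b@B2, c@B0, f@B1}  OUT={a@B4, b@B2, c@B0, d@B6, f@B6}
  B7:  IN={a@B4, b@B2, c@B0, d@B6, f@B6}  OUT={a@B4, b@B2, c@B0, d@B6, f@B7}
  B8:  IN={a@B4, b@B2, c@B0, d@B6, f@B7}  OUT={a@B4, b@B8, c@B0, d@B8, f@B7}

Merge at B8: IN[B8] = OUT[B7] = {a@B4, b@B2, c@B0, d@B6, f@B7}
Applying B8's transfer function to that IN value gives OUT[B8] (row B8 above).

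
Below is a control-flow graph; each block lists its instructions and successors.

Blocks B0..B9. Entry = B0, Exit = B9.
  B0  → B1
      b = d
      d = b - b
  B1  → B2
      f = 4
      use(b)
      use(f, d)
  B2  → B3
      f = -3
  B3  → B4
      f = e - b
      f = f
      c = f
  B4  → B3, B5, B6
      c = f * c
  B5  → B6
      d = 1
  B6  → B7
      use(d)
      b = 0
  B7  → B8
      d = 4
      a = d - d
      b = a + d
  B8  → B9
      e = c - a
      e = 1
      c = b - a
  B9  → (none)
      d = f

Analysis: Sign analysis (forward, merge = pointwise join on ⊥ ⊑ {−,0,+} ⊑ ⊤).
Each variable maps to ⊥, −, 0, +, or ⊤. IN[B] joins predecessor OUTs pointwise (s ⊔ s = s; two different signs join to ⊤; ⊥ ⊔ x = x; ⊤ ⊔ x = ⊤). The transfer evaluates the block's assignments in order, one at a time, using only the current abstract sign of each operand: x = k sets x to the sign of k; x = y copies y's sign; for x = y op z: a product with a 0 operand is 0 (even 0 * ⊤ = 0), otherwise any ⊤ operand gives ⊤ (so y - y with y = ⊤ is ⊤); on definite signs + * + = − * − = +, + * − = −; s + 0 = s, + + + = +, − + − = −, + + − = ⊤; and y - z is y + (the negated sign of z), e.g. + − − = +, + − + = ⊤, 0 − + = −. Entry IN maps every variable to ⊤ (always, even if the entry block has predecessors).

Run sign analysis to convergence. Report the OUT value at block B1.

Answer: {a: ⊤, b: ⊤, c: ⊤, d: ⊤, e: ⊤, f: +}

Working:
Per-block solution:
  B0:   IN=(all ⊤)   OUT=(all ⊤)
  B1:   IN=(all ⊤)   OUT={f:+; rest ⊤}
  B2:   IN={f:+; rest ⊤}   OUT={f:-; rest ⊤}
  B3:   IN=(all ⊤)   OUT=(all ⊤)
  B4:   IN=(all ⊤)   OUT=(all ⊤)
  B5:   IN=(all ⊤)   OUT={d:+; rest ⊤}
  B6:   IN=(all ⊤)   OUT={b:0; rest ⊤}
  B7:   IN={b:0; rest ⊤}   OUT={d:+; rest ⊤}
  B8:   IN={d:+; rest ⊤}   OUT={d:+, e:+; rest ⊤}
  B9:   IN={d:+, e:+; rest ⊤}   OUT={e:+; rest ⊤}

Merge at B1: IN[B1] = OUT[B0] = {a: ⊤, b: ⊤, c: ⊤, d: ⊤, e: ⊤, f: ⊤}
Applying B1's transfer function to that IN value gives OUT[B1] (row B1 above).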